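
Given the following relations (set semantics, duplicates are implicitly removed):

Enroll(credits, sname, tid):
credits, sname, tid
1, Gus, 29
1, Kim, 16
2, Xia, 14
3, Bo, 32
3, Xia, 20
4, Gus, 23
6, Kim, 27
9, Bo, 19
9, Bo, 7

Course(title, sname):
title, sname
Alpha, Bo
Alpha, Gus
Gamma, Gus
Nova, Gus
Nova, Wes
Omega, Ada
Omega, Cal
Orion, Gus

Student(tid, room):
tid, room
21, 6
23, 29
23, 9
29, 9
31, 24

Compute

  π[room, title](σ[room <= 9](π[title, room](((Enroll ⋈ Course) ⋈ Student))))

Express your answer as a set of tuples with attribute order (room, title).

{(9, Alpha), (9, Gamma), (9, Nova), (9, Orion)}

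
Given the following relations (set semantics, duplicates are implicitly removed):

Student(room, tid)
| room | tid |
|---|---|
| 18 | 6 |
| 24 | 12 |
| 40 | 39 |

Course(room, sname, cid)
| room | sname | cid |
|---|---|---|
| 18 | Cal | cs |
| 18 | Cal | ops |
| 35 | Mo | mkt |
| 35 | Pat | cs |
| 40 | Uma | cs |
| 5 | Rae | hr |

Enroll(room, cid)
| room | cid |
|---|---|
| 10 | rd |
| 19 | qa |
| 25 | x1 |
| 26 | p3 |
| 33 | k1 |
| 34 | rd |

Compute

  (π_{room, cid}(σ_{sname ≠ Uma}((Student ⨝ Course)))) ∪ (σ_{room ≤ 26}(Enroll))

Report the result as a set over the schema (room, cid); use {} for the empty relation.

{(10, rd), (18, cs), (18, ops), (19, qa), (25, x1), (26, p3)}

Student ⋈ Course (natural join on room): {(18, 6, Cal, cs), (18, 6, Cal, ops), (40, 39, Uma, cs)}
Filtering on sname ≠ Uma leaves {(18, 6, Cal, cs), (18, 6, Cal, ops)}.
Keep only column(s) room, cid: {(18, cs), (18, ops)}
Filtering on room ≤ 26 leaves {(10, rd), (19, qa), (25, x1), (26, p3)}.
Taking the union: {(10, rd), (18, cs), (18, ops), (19, qa), (25, x1), (26, p3)}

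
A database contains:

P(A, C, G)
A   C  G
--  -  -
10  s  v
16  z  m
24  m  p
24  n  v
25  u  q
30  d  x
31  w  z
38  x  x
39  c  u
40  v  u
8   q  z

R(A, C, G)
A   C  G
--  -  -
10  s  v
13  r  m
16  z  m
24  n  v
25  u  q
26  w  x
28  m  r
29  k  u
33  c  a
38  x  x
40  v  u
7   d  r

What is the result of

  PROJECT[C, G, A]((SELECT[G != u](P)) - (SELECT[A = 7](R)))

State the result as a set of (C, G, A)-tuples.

{(d, x, 30), (m, p, 24), (n, v, 24), (q, z, 8), (s, v, 10), (u, q, 25), (w, z, 31), (x, x, 38), (z, m, 16)}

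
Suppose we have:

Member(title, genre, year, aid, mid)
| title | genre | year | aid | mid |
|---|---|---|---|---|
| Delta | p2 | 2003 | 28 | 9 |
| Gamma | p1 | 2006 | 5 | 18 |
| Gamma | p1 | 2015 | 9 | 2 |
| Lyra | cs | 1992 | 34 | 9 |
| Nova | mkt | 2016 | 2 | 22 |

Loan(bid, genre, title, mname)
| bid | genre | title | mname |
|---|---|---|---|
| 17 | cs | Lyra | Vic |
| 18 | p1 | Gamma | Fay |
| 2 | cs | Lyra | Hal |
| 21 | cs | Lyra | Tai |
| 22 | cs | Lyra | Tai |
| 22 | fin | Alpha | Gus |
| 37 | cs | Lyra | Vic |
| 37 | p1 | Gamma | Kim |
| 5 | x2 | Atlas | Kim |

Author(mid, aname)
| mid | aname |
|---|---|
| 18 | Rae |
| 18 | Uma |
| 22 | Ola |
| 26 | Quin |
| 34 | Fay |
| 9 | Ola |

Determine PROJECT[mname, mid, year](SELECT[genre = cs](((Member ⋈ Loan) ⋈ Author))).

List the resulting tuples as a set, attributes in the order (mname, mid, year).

Natural join on title, genre: {(Gamma, p1, 2006, 5, 18, 18, Fay), (Gamma, p1, 2006, 5, 18, 37, Kim), (Gamma, p1, 2015, 9, 2, 18, Fay), (Gamma, p1, 2015, 9, 2, 37, Kim), (Lyra, cs, 1992, 34, 9, 17, Vic), (Lyra, cs, 1992, 34, 9, 2, Hal), (Lyra, cs, 1992, 34, 9, 21, Tai), (Lyra, cs, 1992, 34, 9, 22, Tai), (Lyra, cs, 1992, 34, 9, 37, Vic)}
Natural join on mid: {(Gamma, p1, 2006, 5, 18, 18, Fay, Rae), (Gamma, p1, 2006, 5, 18, 18, Fay, Uma), (Gamma, p1, 2006, 5, 18, 37, Kim, Rae), (Gamma, p1, 2006, 5, 18, 37, Kim, Uma), (Lyra, cs, 1992, 34, 9, 17, Vic, Ola), (Lyra, cs, 1992, 34, 9, 2, Hal, Ola), (Lyra, cs, 1992, 34, 9, 21, Tai, Ola), (Lyra, cs, 1992, 34, 9, 22, Tai, Ola), (Lyra, cs, 1992, 34, 9, 37, Vic, Ola)}
σ[genre = cs]: keep tuples satisfying genre = cs → {(Lyra, cs, 1992, 34, 9, 17, Vic, Ola), (Lyra, cs, 1992, 34, 9, 2, Hal, Ola), (Lyra, cs, 1992, 34, 9, 21, Tai, Ola), (Lyra, cs, 1992, 34, 9, 22, Tai, Ola), (Lyra, cs, 1992, 34, 9, 37, Vic, Ola)}
π_{mname, mid, year} gives {(Hal, 9, 1992), (Tai, 9, 1992), (Vic, 9, 1992)} (2 duplicate(s) eliminated).

{(Hal, 9, 1992), (Tai, 9, 1992), (Vic, 9, 1992)}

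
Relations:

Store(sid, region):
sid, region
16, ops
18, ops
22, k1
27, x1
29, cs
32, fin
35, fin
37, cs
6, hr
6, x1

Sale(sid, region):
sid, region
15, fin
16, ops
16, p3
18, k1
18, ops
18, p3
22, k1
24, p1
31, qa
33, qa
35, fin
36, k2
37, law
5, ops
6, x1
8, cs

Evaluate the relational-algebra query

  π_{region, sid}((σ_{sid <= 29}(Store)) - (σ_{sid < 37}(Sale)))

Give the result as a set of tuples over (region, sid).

{(cs, 29), (hr, 6), (x1, 27)}

σ[sid <= 29]: keep tuples satisfying sid <= 29 → {(16, ops), (18, ops), (22, k1), (27, x1), (29, cs), (6, hr), (6, x1)}
σ[sid < 37]: keep tuples satisfying sid < 37 → {(15, fin), (16, ops), (16, p3), (18, k1), (18, ops), (18, p3), (22, k1), (24, p1), (31, qa), (33, qa), (35, fin), (36, k2), (5, ops), (6, x1), (8, cs)}
Taking the difference: {(27, x1), (29, cs), (6, hr)}
π[region, sid]: project onto (region, sid) → {(cs, 29), (hr, 6), (x1, 27)}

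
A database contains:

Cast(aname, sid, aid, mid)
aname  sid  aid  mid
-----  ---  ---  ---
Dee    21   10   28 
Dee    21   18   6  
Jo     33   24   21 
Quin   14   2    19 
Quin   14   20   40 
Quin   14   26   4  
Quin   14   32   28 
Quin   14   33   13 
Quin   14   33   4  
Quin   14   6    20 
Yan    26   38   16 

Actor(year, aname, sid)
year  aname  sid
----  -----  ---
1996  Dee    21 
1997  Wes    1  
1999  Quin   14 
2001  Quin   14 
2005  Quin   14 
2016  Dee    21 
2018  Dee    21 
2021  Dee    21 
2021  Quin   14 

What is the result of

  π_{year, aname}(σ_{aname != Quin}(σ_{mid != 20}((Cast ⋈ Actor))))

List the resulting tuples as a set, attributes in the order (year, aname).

{(1996, Dee), (2016, Dee), (2018, Dee), (2021, Dee)}

Natural join on aname, sid: {(Dee, 21, 10, 28, 1996), (Dee, 21, 10, 28, 2016), (Dee, 21, 10, 28, 2018), (Dee, 21, 10, 28, 2021), (Dee, 21, 18, 6, 1996), (Dee, 21, 18, 6, 2016), (Dee, 21, 18, 6, 2018), (Dee, 21, 18, 6, 2021), (Quin, 14, 2, 19, 1999), (Quin, 14, 2, 19, 2001), (Quin, 14, 2, 19, 2005), (Quin, 14, 2, 19, 2021), (Quin, 14, 20, 40, 1999), (Quin, 14, 20, 40, 2001), (Quin, 14, 20, 40, 2005), (Quin, 14, 20, 40, 2021), (Quin, 14, 26, 4, 1999), (Quin, 14, 26, 4, 2001), (Quin, 14, 26, 4, 2005), (Quin, 14, 26, 4, 2021), (Quin, 14, 32, 28, 1999), (Quin, 14, 32, 28, 2001), (Quin, 14, 32, 28, 2005), (Quin, 14, 32, 28, 2021), (Quin, 14, 33, 13, 1999), (Quin, 14, 33, 13, 2001), (Quin, 14, 33, 13, 2005), (Quin, 14, 33, 13, 2021), (Quin, 14, 33, 4, 1999), (Quin, 14, 33, 4, 2001), (Quin, 14, 33, 4, 2005), (Quin, 14, 33, 4, 2021), (Quin, 14, 6, 20, 1999), (Quin, 14, 6, 20, 2001), (Quin, 14, 6, 20, 2005), (Quin, 14, 6, 20, 2021)}
Selection mid != 20: {(Dee, 21, 10, 28, 1996), (Dee, 21, 10, 28, 2016), (Dee, 21, 10, 28, 2018), (Dee, 21, 10, 28, 2021), (Dee, 21, 18, 6, 1996), (Dee, 21, 18, 6, 2016), (Dee, 21, 18, 6, 2018), (Dee, 21, 18, 6, 2021), (Quin, 14, 2, 19, 1999), (Quin, 14, 2, 19, 2001), (Quin, 14, 2, 19, 2005), (Quin, 14, 2, 19, 2021), (Quin, 14, 20, 40, 1999), (Quin, 14, 20, 40, 2001), (Quin, 14, 20, 40, 2005), (Quin, 14, 20, 40, 2021), (Quin, 14, 26, 4, 1999), (Quin, 14, 26, 4, 2001), (Quin, 14, 26, 4, 2005), (Quin, 14, 26, 4, 2021), (Quin, 14, 32, 28, 1999), (Quin, 14, 32, 28, 2001), (Quin, 14, 32, 28, 2005), (Quin, 14, 32, 28, 2021), (Quin, 14, 33, 13, 1999), (Quin, 14, 33, 13, 2001), (Quin, 14, 33, 13, 2005), (Quin, 14, 33, 13, 2021), (Quin, 14, 33, 4, 1999), (Quin, 14, 33, 4, 2001), (Quin, 14, 33, 4, 2005), (Quin, 14, 33, 4, 2021)}
Selection aname != Quin: {(Dee, 21, 10, 28, 1996), (Dee, 21, 10, 28, 2016), (Dee, 21, 10, 28, 2018), (Dee, 21, 10, 28, 2021), (Dee, 21, 18, 6, 1996), (Dee, 21, 18, 6, 2016), (Dee, 21, 18, 6, 2018), (Dee, 21, 18, 6, 2021)}
π_{year, aname} gives {(1996, Dee), (2016, Dee), (2018, Dee), (2021, Dee)} (4 duplicate(s) eliminated).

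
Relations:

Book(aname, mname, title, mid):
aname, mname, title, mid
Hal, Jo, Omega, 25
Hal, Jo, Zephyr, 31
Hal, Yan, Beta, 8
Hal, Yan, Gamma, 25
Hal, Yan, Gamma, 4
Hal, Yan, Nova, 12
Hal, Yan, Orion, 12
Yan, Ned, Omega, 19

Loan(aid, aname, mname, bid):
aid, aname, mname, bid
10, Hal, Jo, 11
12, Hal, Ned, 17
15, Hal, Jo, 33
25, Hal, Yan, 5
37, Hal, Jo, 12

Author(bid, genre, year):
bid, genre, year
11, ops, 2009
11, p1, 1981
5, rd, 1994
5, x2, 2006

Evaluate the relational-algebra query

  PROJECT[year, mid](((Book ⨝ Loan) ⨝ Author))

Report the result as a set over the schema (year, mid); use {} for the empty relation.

Joining Book and Loan on aname, mname yields {(Hal, Jo, Omega, 25, 10, 11), (Hal, Jo, Omega, 25, 15, 33), (Hal, Jo, Omega, 25, 37, 12), (Hal, Jo, Zephyr, 31, 10, 11), (Hal, Jo, Zephyr, 31, 15, 33), (Hal, Jo, Zephyr, 31, 37, 12), (Hal, Yan, Beta, 8, 25, 5), (Hal, Yan, Gamma, 25, 25, 5), (Hal, Yan, Gamma, 4, 25, 5), (Hal, Yan, Nova, 12, 25, 5), (Hal, Yan, Orion, 12, 25, 5)}.
Joining (Book ⨝ Loan) and Author on bid yields {(Hal, Jo, Omega, 25, 10, 11, ops, 2009), (Hal, Jo, Omega, 25, 10, 11, p1, 1981), (Hal, Jo, Zephyr, 31, 10, 11, ops, 2009), (Hal, Jo, Zephyr, 31, 10, 11, p1, 1981), (Hal, Yan, Beta, 8, 25, 5, rd, 1994), (Hal, Yan, Beta, 8, 25, 5, x2, 2006), (Hal, Yan, Gamma, 25, 25, 5, rd, 1994), (Hal, Yan, Gamma, 25, 25, 5, x2, 2006), (Hal, Yan, Gamma, 4, 25, 5, rd, 1994), (Hal, Yan, Gamma, 4, 25, 5, x2, 2006), (Hal, Yan, Nova, 12, 25, 5, rd, 1994), (Hal, Yan, Nova, 12, 25, 5, x2, 2006), (Hal, Yan, Orion, 12, 25, 5, rd, 1994), (Hal, Yan, Orion, 12, 25, 5, x2, 2006)}.
Keep only column(s) year, mid (2 duplicate(s) eliminated): {(1981, 25), (1981, 31), (1994, 12), (1994, 25), (1994, 4), (1994, 8), (2006, 12), (2006, 25), (2006, 4), (2006, 8), (2009, 25), (2009, 31)}

{(1981, 25), (1981, 31), (1994, 12), (1994, 25), (1994, 4), (1994, 8), (2006, 12), (2006, 25), (2006, 4), (2006, 8), (2009, 25), (2009, 31)}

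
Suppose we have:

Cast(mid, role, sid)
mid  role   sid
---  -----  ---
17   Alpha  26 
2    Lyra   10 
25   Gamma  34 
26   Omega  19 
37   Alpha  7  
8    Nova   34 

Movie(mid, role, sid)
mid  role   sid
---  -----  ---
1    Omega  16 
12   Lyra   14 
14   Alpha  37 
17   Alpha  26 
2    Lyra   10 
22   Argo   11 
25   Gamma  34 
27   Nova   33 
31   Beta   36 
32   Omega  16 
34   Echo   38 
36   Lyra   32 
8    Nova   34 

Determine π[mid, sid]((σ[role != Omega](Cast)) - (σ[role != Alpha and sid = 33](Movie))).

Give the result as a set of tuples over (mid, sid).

Selection role != Omega: {(17, Alpha, 26), (2, Lyra, 10), (25, Gamma, 34), (37, Alpha, 7), (8, Nova, 34)}
Selection role != Alpha and sid = 33: {(27, Nova, 33)}
Taking the difference: {(17, Alpha, 26), (2, Lyra, 10), (25, Gamma, 34), (37, Alpha, 7), (8, Nova, 34)}
Keep only column(s) mid, sid: {(17, 26), (2, 10), (25, 34), (37, 7), (8, 34)}

{(17, 26), (2, 10), (25, 34), (37, 7), (8, 34)}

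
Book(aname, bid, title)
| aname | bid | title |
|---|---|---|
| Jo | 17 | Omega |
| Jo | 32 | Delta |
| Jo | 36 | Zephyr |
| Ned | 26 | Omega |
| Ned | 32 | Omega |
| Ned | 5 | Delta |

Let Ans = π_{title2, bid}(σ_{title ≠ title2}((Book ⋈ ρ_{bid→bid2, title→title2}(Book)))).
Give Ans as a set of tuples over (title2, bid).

{(Delta, 17), (Delta, 26), (Delta, 32), (Delta, 36), (Omega, 32), (Omega, 36), (Omega, 5), (Zephyr, 17), (Zephyr, 32)}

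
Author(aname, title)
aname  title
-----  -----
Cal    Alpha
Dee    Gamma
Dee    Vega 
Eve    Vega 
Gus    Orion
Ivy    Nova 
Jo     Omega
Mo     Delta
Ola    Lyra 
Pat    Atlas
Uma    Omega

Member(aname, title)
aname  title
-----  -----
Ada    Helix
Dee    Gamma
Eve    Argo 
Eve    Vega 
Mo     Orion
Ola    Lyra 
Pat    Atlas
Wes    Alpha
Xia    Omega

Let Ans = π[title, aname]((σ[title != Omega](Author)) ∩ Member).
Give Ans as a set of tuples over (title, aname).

Selection title != Omega: {(Cal, Alpha), (Dee, Gamma), (Dee, Vega), (Eve, Vega), (Gus, Orion), (Ivy, Nova), (Mo, Delta), (Ola, Lyra), (Pat, Atlas)}
Intersection: {(Cal, Alpha), (Dee, Gamma), (Dee, Vega), (Eve, Vega), (Gus, Orion), (Ivy, Nova), (Mo, Delta), (Ola, Lyra), (Pat, Atlas)} with {(Ada, Helix), (Dee, Gamma), (Eve, Argo), (Eve, Vega), (Mo, Orion), (Ola, Lyra), (Pat, Atlas), (Wes, Alpha), (Xia, Omega)} → {(Dee, Gamma), (Eve, Vega), (Ola, Lyra), (Pat, Atlas)}
Projecting to title, aname: {(Atlas, Pat), (Gamma, Dee), (Lyra, Ola), (Vega, Eve)}

{(Atlas, Pat), (Gamma, Dee), (Lyra, Ola), (Vega, Eve)}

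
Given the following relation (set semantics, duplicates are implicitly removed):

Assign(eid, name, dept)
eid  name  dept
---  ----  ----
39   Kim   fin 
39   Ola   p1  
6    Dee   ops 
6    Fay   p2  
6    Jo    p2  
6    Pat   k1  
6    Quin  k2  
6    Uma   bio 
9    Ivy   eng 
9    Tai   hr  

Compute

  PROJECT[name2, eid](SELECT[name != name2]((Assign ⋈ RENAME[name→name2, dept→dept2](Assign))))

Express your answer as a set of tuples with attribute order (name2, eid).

{(Dee, 6), (Fay, 6), (Ivy, 9), (Jo, 6), (Kim, 39), (Ola, 39), (Pat, 6), (Quin, 6), (Tai, 9), (Uma, 6)}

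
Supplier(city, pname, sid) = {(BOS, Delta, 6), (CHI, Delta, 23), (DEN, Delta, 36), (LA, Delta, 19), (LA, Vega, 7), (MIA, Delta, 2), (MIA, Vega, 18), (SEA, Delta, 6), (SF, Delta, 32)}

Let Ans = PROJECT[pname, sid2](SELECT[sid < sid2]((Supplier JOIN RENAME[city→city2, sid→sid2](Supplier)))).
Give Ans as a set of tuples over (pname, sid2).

{(Delta, 19), (Delta, 23), (Delta, 32), (Delta, 36), (Delta, 6), (Vega, 18)}

ρ[city→city2, sid→sid2]: schema becomes (city2, pname, sid2); tuples unchanged.
Joining Supplier and RENAME[city→city2, sid→sid2](Supplier) on pname yields {(BOS, Delta, 6, BOS, 6), (BOS, Delta, 6, CHI, 23), (BOS, Delta, 6, DEN, 36), (BOS, Delta, 6, LA, 19), (BOS, Delta, 6, MIA, 2), (BOS, Delta, 6, SEA, 6), (BOS, Delta, 6, SF, 32), (CHI, Delta, 23, BOS, 6), (CHI, Delta, 23, CHI, 23), (CHI, Delta, 23, DEN, 36), (CHI, Delta, 23, LA, 19), (CHI, Delta, 23, MIA, 2), (CHI, Delta, 23, SEA, 6), (CHI, Delta, 23, SF, 32), (DEN, Delta, 36, BOS, 6), (DEN, Delta, 36, CHI, 23), (DEN, Delta, 36, DEN, 36), (DEN, Delta, 36, LA, 19), (DEN, Delta, 36, MIA, 2), (DEN, Delta, 36, SEA, 6), (DEN, Delta, 36, SF, 32), (LA, Delta, 19, BOS, 6), (LA, Delta, 19, CHI, 23), (LA, Delta, 19, DEN, 36), (LA, Delta, 19, LA, 19), (LA, Delta, 19, MIA, 2), (LA, Delta, 19, SEA, 6), (LA, Delta, 19, SF, 32), (LA, Vega, 7, LA, 7), (LA, Vega, 7, MIA, 18), (MIA, Delta, 2, BOS, 6), (MIA, Delta, 2, CHI, 23), (MIA, Delta, 2, DEN, 36), (MIA, Delta, 2, LA, 19), (MIA, Delta, 2, MIA, 2), (MIA, Delta, 2, SEA, 6), (MIA, Delta, 2, SF, 32), (MIA, Vega, 18, LA, 7), (MIA, Vega, 18, MIA, 18), (SEA, Delta, 6, BOS, 6), (SEA, Delta, 6, CHI, 23), (SEA, Delta, 6, DEN, 36), (SEA, Delta, 6, LA, 19), (SEA, Delta, 6, MIA, 2), (SEA, Delta, 6, SEA, 6), (SEA, Delta, 6, SF, 32), (SF, Delta, 32, BOS, 6), (SF, Delta, 32, CHI, 23), (SF, Delta, 32, DEN, 36), (SF, Delta, 32, LA, 19), (SF, Delta, 32, MIA, 2), (SF, Delta, 32, SEA, 6), (SF, Delta, 32, SF, 32)}.
σ[sid < sid2]: keep tuples satisfying sid < sid2 → {(BOS, Delta, 6, CHI, 23), (BOS, Delta, 6, DEN, 36), (BOS, Delta, 6, LA, 19), (BOS, Delta, 6, SF, 32), (CHI, Delta, 23, DEN, 36), (CHI, Delta, 23, SF, 32), (LA, Delta, 19, CHI, 23), (LA, Delta, 19, DEN, 36), (LA, Delta, 19, SF, 32), (LA, Vega, 7, MIA, 18), (MIA, Delta, 2, BOS, 6), (MIA, Delta, 2, CHI, 23), (MIA, Delta, 2, DEN, 36), (MIA, Delta, 2, LA, 19), (MIA, Delta, 2, SEA, 6), (MIA, Delta, 2, SF, 32), (SEA, Delta, 6, CHI, 23), (SEA, Delta, 6, DEN, 36), (SEA, Delta, 6, LA, 19), (SEA, Delta, 6, SF, 32), (SF, Delta, 32, DEN, 36)}
Projecting to pname, sid2 (15 duplicate(s) eliminated): {(Delta, 19), (Delta, 23), (Delta, 32), (Delta, 36), (Delta, 6), (Vega, 18)}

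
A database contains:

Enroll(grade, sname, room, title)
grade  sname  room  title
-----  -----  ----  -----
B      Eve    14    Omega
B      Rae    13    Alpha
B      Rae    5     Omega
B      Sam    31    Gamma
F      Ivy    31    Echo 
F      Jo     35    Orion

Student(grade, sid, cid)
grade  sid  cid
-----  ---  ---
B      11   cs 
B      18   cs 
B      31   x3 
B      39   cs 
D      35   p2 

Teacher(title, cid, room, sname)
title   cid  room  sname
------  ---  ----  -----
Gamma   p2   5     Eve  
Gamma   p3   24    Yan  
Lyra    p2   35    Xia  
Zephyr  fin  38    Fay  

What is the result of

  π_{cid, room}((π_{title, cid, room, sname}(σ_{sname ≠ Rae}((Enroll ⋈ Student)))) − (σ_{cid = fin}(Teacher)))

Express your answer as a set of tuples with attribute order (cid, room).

{(cs, 14), (cs, 31), (x3, 14), (x3, 31)}

Enroll ⋈ Student (natural join on grade): {(B, Eve, 14, Omega, 11, cs), (B, Eve, 14, Omega, 18, cs), (B, Eve, 14, Omega, 31, x3), (B, Eve, 14, Omega, 39, cs), (B, Rae, 13, Alpha, 11, cs), (B, Rae, 13, Alpha, 18, cs), (B, Rae, 13, Alpha, 31, x3), (B, Rae, 13, Alpha, 39, cs), (B, Rae, 5, Omega, 11, cs), (B, Rae, 5, Omega, 18, cs), (B, Rae, 5, Omega, 31, x3), (B, Rae, 5, Omega, 39, cs), (B, Sam, 31, Gamma, 11, cs), (B, Sam, 31, Gamma, 18, cs), (B, Sam, 31, Gamma, 31, x3), (B, Sam, 31, Gamma, 39, cs)}
Apply σ_{sname ≠ Rae}; surviving tuples: {(B, Eve, 14, Omega, 11, cs), (B, Eve, 14, Omega, 18, cs), (B, Eve, 14, Omega, 31, x3), (B, Eve, 14, Omega, 39, cs), (B, Sam, 31, Gamma, 11, cs), (B, Sam, 31, Gamma, 18, cs), (B, Sam, 31, Gamma, 31, x3), (B, Sam, 31, Gamma, 39, cs)}
Keep only column(s) title, cid, room, sname (4 duplicate(s) eliminated): {(Gamma, cs, 31, Sam), (Gamma, x3, 31, Sam), (Omega, cs, 14, Eve), (Omega, x3, 14, Eve)}
Apply σ_{cid = fin}; surviving tuples: {(Zephyr, fin, 38, Fay)}
Set difference of the two operands is {(Gamma, cs, 31, Sam), (Gamma, x3, 31, Sam), (Omega, cs, 14, Eve), (Omega, x3, 14, Eve)}.
Keep only column(s) cid, room: {(cs, 14), (cs, 31), (x3, 14), (x3, 31)}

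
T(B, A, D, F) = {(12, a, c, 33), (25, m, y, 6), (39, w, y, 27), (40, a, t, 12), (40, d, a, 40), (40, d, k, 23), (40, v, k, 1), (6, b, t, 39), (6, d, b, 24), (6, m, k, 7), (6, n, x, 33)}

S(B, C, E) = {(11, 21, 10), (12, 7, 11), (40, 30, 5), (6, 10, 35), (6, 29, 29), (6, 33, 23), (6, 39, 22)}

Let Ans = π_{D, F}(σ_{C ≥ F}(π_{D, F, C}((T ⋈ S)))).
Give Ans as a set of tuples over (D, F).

{(b, 24), (k, 1), (k, 23), (k, 7), (t, 12), (t, 39), (x, 33)}

T ⋈ S (natural join on B): {(12, a, c, 33, 7, 11), (40, a, t, 12, 30, 5), (40, d, a, 40, 30, 5), (40, d, k, 23, 30, 5), (40, v, k, 1, 30, 5), (6, b, t, 39, 10, 35), (6, b, t, 39, 29, 29), (6, b, t, 39, 33, 23), (6, b, t, 39, 39, 22), (6, d, b, 24, 10, 35), (6, d, b, 24, 29, 29), (6, d, b, 24, 33, 23), (6, d, b, 24, 39, 22), (6, m, k, 7, 10, 35), (6, m, k, 7, 29, 29), (6, m, k, 7, 33, 23), (6, m, k, 7, 39, 22), (6, n, x, 33, 10, 35), (6, n, x, 33, 29, 29), (6, n, x, 33, 33, 23), (6, n, x, 33, 39, 22)}
π[D, F, C]: project onto (D, F, C) → {(a, 40, 30), (b, 24, 10), (b, 24, 29), (b, 24, 33), (b, 24, 39), (c, 33, 7), (k, 1, 30), (k, 23, 30), (k, 7, 10), (k, 7, 29), (k, 7, 33), (k, 7, 39), (t, 12, 30), (t, 39, 10), (t, 39, 29), (t, 39, 33), (t, 39, 39), (x, 33, 10), (x, 33, 29), (x, 33, 33), (x, 33, 39)}
Selection C ≥ F: {(b, 24, 29), (b, 24, 33), (b, 24, 39), (k, 1, 30), (k, 23, 30), (k, 7, 10), (k, 7, 29), (k, 7, 33), (k, 7, 39), (t, 12, 30), (t, 39, 39), (x, 33, 33), (x, 33, 39)}
π[D, F]: project onto (D, F) (6 duplicate(s) eliminated) → {(b, 24), (k, 1), (k, 23), (k, 7), (t, 12), (t, 39), (x, 33)}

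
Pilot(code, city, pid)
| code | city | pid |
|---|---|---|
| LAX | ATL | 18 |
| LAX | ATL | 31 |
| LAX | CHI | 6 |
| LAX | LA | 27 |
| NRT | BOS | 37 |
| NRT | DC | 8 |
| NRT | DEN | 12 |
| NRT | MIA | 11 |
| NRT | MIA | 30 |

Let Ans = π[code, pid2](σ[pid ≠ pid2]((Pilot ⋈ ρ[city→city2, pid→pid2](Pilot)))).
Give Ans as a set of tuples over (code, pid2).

{(LAX, 18), (LAX, 27), (LAX, 31), (LAX, 6), (NRT, 11), (NRT, 12), (NRT, 30), (NRT, 37), (NRT, 8)}

ρ[city→city2, pid→pid2]: schema becomes (code, city2, pid2); tuples unchanged.
Pilot ⋈ ρ[city→city2, pid→pid2](Pilot) (natural join on code): {(LAX, ATL, 18, ATL, 18), (LAX, ATL, 18, ATL, 31), (LAX, ATL, 18, CHI, 6), (LAX, ATL, 18, LA, 27), (LAX, ATL, 31, ATL, 18), (LAX, ATL, 31, ATL, 31), (LAX, ATL, 31, CHI, 6), (LAX, ATL, 31, LA, 27), (LAX, CHI, 6, ATL, 18), (LAX, CHI, 6, ATL, 31), (LAX, CHI, 6, CHI, 6), (LAX, CHI, 6, LA, 27), (LAX, LA, 27, ATL, 18), (LAX, LA, 27, ATL, 31), (LAX, LA, 27, CHI, 6), (LAX, LA, 27, LA, 27), (NRT, BOS, 37, BOS, 37), (NRT, BOS, 37, DC, 8), (NRT, BOS, 37, DEN, 12), (NRT, BOS, 37, MIA, 11), (NRT, BOS, 37, MIA, 30), (NRT, DC, 8, BOS, 37), (NRT, DC, 8, DC, 8), (NRT, DC, 8, DEN, 12), (NRT, DC, 8, MIA, 11), (NRT, DC, 8, MIA, 30), (NRT, DEN, 12, BOS, 37), (NRT, DEN, 12, DC, 8), (NRT, DEN, 12, DEN, 12), (NRT, DEN, 12, MIA, 11), (NRT, DEN, 12, MIA, 30), (NRT, MIA, 11, BOS, 37), (NRT, MIA, 11, DC, 8), (NRT, MIA, 11, DEN, 12), (NRT, MIA, 11, MIA, 11), (NRT, MIA, 11, MIA, 30), (NRT, MIA, 30, BOS, 37), (NRT, MIA, 30, DC, 8), (NRT, MIA, 30, DEN, 12), (NRT, MIA, 30, MIA, 11), (NRT, MIA, 30, MIA, 30)}
Selection pid ≠ pid2: {(LAX, ATL, 18, ATL, 31), (LAX, ATL, 18, CHI, 6), (LAX, ATL, 18, LA, 27), (LAX, ATL, 31, ATL, 18), (LAX, ATL, 31, CHI, 6), (LAX, ATL, 31, LA, 27), (LAX, CHI, 6, ATL, 18), (LAX, CHI, 6, ATL, 31), (LAX, CHI, 6, LA, 27), (LAX, LA, 27, ATL, 18), (LAX, LA, 27, ATL, 31), (LAX, LA, 27, CHI, 6), (NRT, BOS, 37, DC, 8), (NRT, BOS, 37, DEN, 12), (NRT, BOS, 37, MIA, 11), (NRT, BOS, 37, MIA, 30), (NRT, DC, 8, BOS, 37), (NRT, DC, 8, DEN, 12), (NRT, DC, 8, MIA, 11), (NRT, DC, 8, MIA, 30), (NRT, DEN, 12, BOS, 37), (NRT, DEN, 12, DC, 8), (NRT, DEN, 12, MIA, 11), (NRT, DEN, 12, MIA, 30), (NRT, MIA, 11, BOS, 37), (NRT, MIA, 11, DC, 8), (NRT, MIA, 11, DEN, 12), (NRT, MIA, 11, MIA, 30), (NRT, MIA, 30, BOS, 37), (NRT, MIA, 30, DC, 8), (NRT, MIA, 30, DEN, 12), (NRT, MIA, 30, MIA, 11)}
π[code, pid2]: project onto (code, pid2) (23 duplicate(s) eliminated) → {(LAX, 18), (LAX, 27), (LAX, 31), (LAX, 6), (NRT, 11), (NRT, 12), (NRT, 30), (NRT, 37), (NRT, 8)}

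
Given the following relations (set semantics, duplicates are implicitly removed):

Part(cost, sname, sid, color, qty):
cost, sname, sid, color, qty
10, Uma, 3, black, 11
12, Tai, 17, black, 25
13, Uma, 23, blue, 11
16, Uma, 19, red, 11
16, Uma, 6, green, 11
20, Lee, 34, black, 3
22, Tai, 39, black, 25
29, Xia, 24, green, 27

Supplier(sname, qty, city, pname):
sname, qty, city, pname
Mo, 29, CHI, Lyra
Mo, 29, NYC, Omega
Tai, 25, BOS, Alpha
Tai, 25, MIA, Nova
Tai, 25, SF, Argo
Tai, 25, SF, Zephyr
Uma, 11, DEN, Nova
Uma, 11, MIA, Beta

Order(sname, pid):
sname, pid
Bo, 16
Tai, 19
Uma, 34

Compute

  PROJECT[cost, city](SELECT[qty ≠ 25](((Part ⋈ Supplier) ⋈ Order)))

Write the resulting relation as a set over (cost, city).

Part ⋈ Supplier (natural join on sname, qty): {(10, Uma, 3, black, 11, DEN, Nova), (10, Uma, 3, black, 11, MIA, Beta), (12, Tai, 17, black, 25, BOS, Alpha), (12, Tai, 17, black, 25, MIA, Nova), (12, Tai, 17, black, 25, SF, Argo), (12, Tai, 17, black, 25, SF, Zephyr), (13, Uma, 23, blue, 11, DEN, Nova), (13, Uma, 23, blue, 11, MIA, Beta), (16, Uma, 19, red, 11, DEN, Nova), (16, Uma, 19, red, 11, MIA, Beta), (16, Uma, 6, green, 11, DEN, Nova), (16, Uma, 6, green, 11, MIA, Beta), (22, Tai, 39, black, 25, BOS, Alpha), (22, Tai, 39, black, 25, MIA, Nova), (22, Tai, 39, black, 25, SF, Argo), (22, Tai, 39, black, 25, SF, Zephyr)}
(Part ⋈ Supplier) ⋈ Order (natural join on sname): {(10, Uma, 3, black, 11, DEN, Nova, 34), (10, Uma, 3, black, 11, MIA, Beta, 34), (12, Tai, 17, black, 25, BOS, Alpha, 19), (12, Tai, 17, black, 25, MIA, Nova, 19), (12, Tai, 17, black, 25, SF, Argo, 19), (12, Tai, 17, black, 25, SF, Zephyr, 19), (13, Uma, 23, blue, 11, DEN, Nova, 34), (13, Uma, 23, blue, 11, MIA, Beta, 34), (16, Uma, 19, red, 11, DEN, Nova, 34), (16, Uma, 19, red, 11, MIA, Beta, 34), (16, Uma, 6, green, 11, DEN, Nova, 34), (16, Uma, 6, green, 11, MIA, Beta, 34), (22, Tai, 39, black, 25, BOS, Alpha, 19), (22, Tai, 39, black, 25, MIA, Nova, 19), (22, Tai, 39, black, 25, SF, Argo, 19), (22, Tai, 39, black, 25, SF, Zephyr, 19)}
Filtering on qty ≠ 25 leaves {(10, Uma, 3, black, 11, DEN, Nova, 34), (10, Uma, 3, black, 11, MIA, Beta, 34), (13, Uma, 23, blue, 11, DEN, Nova, 34), (13, Uma, 23, blue, 11, MIA, Beta, 34), (16, Uma, 19, red, 11, DEN, Nova, 34), (16, Uma, 19, red, 11, MIA, Beta, 34), (16, Uma, 6, green, 11, DEN, Nova, 34), (16, Uma, 6, green, 11, MIA, Beta, 34)}.
π_{cost, city} gives {(10, DEN), (10, MIA), (13, DEN), (13, MIA), (16, DEN), (16, MIA)} (2 duplicate(s) eliminated).

{(10, DEN), (10, MIA), (13, DEN), (13, MIA), (16, DEN), (16, MIA)}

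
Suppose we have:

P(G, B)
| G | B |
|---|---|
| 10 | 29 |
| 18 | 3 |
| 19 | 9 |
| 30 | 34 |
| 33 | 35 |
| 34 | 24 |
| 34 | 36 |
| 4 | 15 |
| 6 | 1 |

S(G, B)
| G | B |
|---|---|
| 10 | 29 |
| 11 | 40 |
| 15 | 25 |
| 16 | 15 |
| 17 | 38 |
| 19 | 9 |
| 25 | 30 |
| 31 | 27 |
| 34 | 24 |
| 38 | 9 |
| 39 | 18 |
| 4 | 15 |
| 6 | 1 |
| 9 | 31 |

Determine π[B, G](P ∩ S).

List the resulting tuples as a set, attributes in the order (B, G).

{(1, 6), (15, 4), (24, 34), (29, 10), (9, 19)}

Taking the intersection: {(10, 29), (19, 9), (34, 24), (4, 15), (6, 1)}
Projecting to B, G: {(1, 6), (15, 4), (24, 34), (29, 10), (9, 19)}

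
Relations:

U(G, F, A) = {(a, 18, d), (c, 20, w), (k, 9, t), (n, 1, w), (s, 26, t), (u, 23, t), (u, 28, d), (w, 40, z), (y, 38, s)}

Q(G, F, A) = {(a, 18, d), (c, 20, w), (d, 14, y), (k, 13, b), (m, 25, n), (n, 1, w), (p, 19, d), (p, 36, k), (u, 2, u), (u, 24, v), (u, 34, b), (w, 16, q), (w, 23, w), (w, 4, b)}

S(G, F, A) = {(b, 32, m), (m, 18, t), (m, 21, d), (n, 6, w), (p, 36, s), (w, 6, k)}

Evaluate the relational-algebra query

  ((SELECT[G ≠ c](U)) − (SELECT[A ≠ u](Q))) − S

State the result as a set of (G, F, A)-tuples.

Apply σ_{G ≠ c}; surviving tuples: {(a, 18, d), (k, 9, t), (n, 1, w), (s, 26, t), (u, 23, t), (u, 28, d), (w, 40, z), (y, 38, s)}
Apply σ_{A ≠ u}; surviving tuples: {(a, 18, d), (c, 20, w), (d, 14, y), (k, 13, b), (m, 25, n), (n, 1, w), (p, 19, d), (p, 36, k), (u, 24, v), (u, 34, b), (w, 16, q), (w, 23, w), (w, 4, b)}
Taking the difference: {(k, 9, t), (s, 26, t), (u, 23, t), (u, 28, d), (w, 40, z), (y, 38, s)}
Taking the difference: {(k, 9, t), (s, 26, t), (u, 23, t), (u, 28, d), (w, 40, z), (y, 38, s)}

{(k, 9, t), (s, 26, t), (u, 23, t), (u, 28, d), (w, 40, z), (y, 38, s)}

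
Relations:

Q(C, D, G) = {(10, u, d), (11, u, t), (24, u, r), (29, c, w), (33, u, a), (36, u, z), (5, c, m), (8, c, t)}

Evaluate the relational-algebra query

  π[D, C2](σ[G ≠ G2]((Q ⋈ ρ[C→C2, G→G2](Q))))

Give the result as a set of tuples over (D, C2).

ρ[C→C2, G→G2]: schema becomes (C2, D, G2); tuples unchanged.
Q ⋈ ρ[C→C2, G→G2](Q) (natural join on D): {(10, u, d, 10, d), (10, u, d, 11, t), (10, u, d, 24, r), (10, u, d, 33, a), (10, u, d, 36, z), (11, u, t, 10, d), (11, u, t, 11, t), (11, u, t, 24, r), (11, u, t, 33, a), (11, u, t, 36, z), (24, u, r, 10, d), (24, u, r, 11, t), (24, u, r, 24, r), (24, u, r, 33, a), (24, u, r, 36, z), (29, c, w, 29, w), (29, c, w, 5, m), (29, c, w, 8, t), (33, u, a, 10, d), (33, u, a, 11, t), (33, u, a, 24, r), (33, u, a, 33, a), (33, u, a, 36, z), (36, u, z, 10, d), (36, u, z, 11, t), (36, u, z, 24, r), (36, u, z, 33, a), (36, u, z, 36, z), (5, c, m, 29, w), (5, c, m, 5, m), (5, c, m, 8, t), (8, c, t, 29, w), (8, c, t, 5, m), (8, c, t, 8, t)}
Filtering on G ≠ G2 leaves {(10, u, d, 11, t), (10, u, d, 24, r), (10, u, d, 33, a), (10, u, d, 36, z), (11, u, t, 10, d), (11, u, t, 24, r), (11, u, t, 33, a), (11, u, t, 36, z), (24, u, r, 10, d), (24, u, r, 11, t), (24, u, r, 33, a), (24, u, r, 36, z), (29, c, w, 5, m), (29, c, w, 8, t), (33, u, a, 10, d), (33, u, a, 11, t), (33, u, a, 24, r), (33, u, a, 36, z), (36, u, z, 10, d), (36, u, z, 11, t), (36, u, z, 24, r), (36, u, z, 33, a), (5, c, m, 29, w), (5, c, m, 8, t), (8, c, t, 29, w), (8, c, t, 5, m)}.
π[D, C2]: project onto (D, C2) (18 duplicate(s) eliminated) → {(c, 29), (c, 5), (c, 8), (u, 10), (u, 11), (u, 24), (u, 33), (u, 36)}

{(c, 29), (c, 5), (c, 8), (u, 10), (u, 11), (u, 24), (u, 33), (u, 36)}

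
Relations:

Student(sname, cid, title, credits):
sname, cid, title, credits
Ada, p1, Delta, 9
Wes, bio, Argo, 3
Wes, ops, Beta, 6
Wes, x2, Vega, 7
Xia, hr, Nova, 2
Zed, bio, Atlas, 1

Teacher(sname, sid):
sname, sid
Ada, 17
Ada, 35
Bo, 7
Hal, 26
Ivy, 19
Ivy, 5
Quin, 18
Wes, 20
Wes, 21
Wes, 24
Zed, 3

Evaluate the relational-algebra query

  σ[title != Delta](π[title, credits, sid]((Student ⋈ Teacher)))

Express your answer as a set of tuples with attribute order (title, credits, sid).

{(Argo, 3, 20), (Argo, 3, 21), (Argo, 3, 24), (Atlas, 1, 3), (Beta, 6, 20), (Beta, 6, 21), (Beta, 6, 24), (Vega, 7, 20), (Vega, 7, 21), (Vega, 7, 24)}

Natural join on sname: {(Ada, p1, Delta, 9, 17), (Ada, p1, Delta, 9, 35), (Wes, bio, Argo, 3, 20), (Wes, bio, Argo, 3, 21), (Wes, bio, Argo, 3, 24), (Wes, ops, Beta, 6, 20), (Wes, ops, Beta, 6, 21), (Wes, ops, Beta, 6, 24), (Wes, x2, Vega, 7, 20), (Wes, x2, Vega, 7, 21), (Wes, x2, Vega, 7, 24), (Zed, bio, Atlas, 1, 3)}
π_{title, credits, sid} gives {(Argo, 3, 20), (Argo, 3, 21), (Argo, 3, 24), (Atlas, 1, 3), (Beta, 6, 20), (Beta, 6, 21), (Beta, 6, 24), (Delta, 9, 17), (Delta, 9, 35), (Vega, 7, 20), (Vega, 7, 21), (Vega, 7, 24)}.
Selection title != Delta: {(Argo, 3, 20), (Argo, 3, 21), (Argo, 3, 24), (Atlas, 1, 3), (Beta, 6, 20), (Beta, 6, 21), (Beta, 6, 24), (Vega, 7, 20), (Vega, 7, 21), (Vega, 7, 24)}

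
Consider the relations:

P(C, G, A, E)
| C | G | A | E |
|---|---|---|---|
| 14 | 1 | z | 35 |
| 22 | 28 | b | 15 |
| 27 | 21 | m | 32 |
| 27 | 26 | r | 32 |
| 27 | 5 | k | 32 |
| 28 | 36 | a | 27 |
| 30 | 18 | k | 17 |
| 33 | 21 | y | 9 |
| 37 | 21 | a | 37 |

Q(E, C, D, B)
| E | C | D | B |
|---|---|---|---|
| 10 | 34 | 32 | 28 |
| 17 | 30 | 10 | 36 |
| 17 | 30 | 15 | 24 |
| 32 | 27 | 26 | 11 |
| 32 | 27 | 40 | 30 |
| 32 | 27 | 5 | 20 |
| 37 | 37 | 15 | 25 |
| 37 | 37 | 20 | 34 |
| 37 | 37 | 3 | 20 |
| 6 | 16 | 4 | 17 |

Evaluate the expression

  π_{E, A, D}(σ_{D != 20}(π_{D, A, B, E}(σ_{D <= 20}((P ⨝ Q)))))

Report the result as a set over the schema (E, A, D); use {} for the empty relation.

P ⋈ Q (natural join on C, E): {(27, 21, m, 32, 26, 11), (27, 21, m, 32, 40, 30), (27, 21, m, 32, 5, 20), (27, 26, r, 32, 26, 11), (27, 26, r, 32, 40, 30), (27, 26, r, 32, 5, 20), (27, 5, k, 32, 26, 11), (27, 5, k, 32, 40, 30), (27, 5, k, 32, 5, 20), (30, 18, k, 17, 10, 36), (30, 18, k, 17, 15, 24), (37, 21, a, 37, 15, 25), (37, 21, a, 37, 20, 34), (37, 21, a, 37, 3, 20)}
Filtering on D <= 20 leaves {(27, 21, m, 32, 5, 20), (27, 26, r, 32, 5, 20), (27, 5, k, 32, 5, 20), (30, 18, k, 17, 10, 36), (30, 18, k, 17, 15, 24), (37, 21, a, 37, 15, 25), (37, 21, a, 37, 20, 34), (37, 21, a, 37, 3, 20)}.
π_{D, A, B, E} gives {(10, k, 36, 17), (15, a, 25, 37), (15, k, 24, 17), (20, a, 34, 37), (3, a, 20, 37), (5, k, 20, 32), (5, m, 20, 32), (5, r, 20, 32)}.
Filtering on D != 20 leaves {(10, k, 36, 17), (15, a, 25, 37), (15, k, 24, 17), (3, a, 20, 37), (5, k, 20, 32), (5, m, 20, 32), (5, r, 20, 32)}.
π_{E, A, D} gives {(17, k, 10), (17, k, 15), (32, k, 5), (32, m, 5), (32, r, 5), (37, a, 15), (37, a, 3)}.

{(17, k, 10), (17, k, 15), (32, k, 5), (32, m, 5), (32, r, 5), (37, a, 15), (37, a, 3)}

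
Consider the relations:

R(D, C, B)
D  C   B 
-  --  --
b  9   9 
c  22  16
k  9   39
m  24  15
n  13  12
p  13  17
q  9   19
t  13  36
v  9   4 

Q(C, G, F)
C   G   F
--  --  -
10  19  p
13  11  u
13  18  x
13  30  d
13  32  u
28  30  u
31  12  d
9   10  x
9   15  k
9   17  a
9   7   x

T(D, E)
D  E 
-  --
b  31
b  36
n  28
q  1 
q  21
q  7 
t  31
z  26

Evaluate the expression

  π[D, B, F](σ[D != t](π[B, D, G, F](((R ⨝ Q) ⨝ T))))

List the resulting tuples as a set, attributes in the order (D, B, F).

{(b, 9, a), (b, 9, k), (b, 9, x), (n, 12, d), (n, 12, u), (n, 12, x), (q, 19, a), (q, 19, k), (q, 19, x)}

R ⋈ Q (natural join on C): {(b, 9, 9, 10, x), (b, 9, 9, 15, k), (b, 9, 9, 17, a), (b, 9, 9, 7, x), (k, 9, 39, 10, x), (k, 9, 39, 15, k), (k, 9, 39, 17, a), (k, 9, 39, 7, x), (n, 13, 12, 11, u), (n, 13, 12, 18, x), (n, 13, 12, 30, d), (n, 13, 12, 32, u), (p, 13, 17, 11, u), (p, 13, 17, 18, x), (p, 13, 17, 30, d), (p, 13, 17, 32, u), (q, 9, 19, 10, x), (q, 9, 19, 15, k), (q, 9, 19, 17, a), (q, 9, 19, 7, x), (t, 13, 36, 11, u), (t, 13, 36, 18, x), (t, 13, 36, 30, d), (t, 13, 36, 32, u), (v, 9, 4, 10, x), (v, 9, 4, 15, k), (v, 9, 4, 17, a), (v, 9, 4, 7, x)}
(R ⨝ Q) ⋈ T (natural join on D): {(b, 9, 9, 10, x, 31), (b, 9, 9, 10, x, 36), (b, 9, 9, 15, k, 31), (b, 9, 9, 15, k, 36), (b, 9, 9, 17, a, 31), (b, 9, 9, 17, a, 36), (b, 9, 9, 7, x, 31), (b, 9, 9, 7, x, 36), (n, 13, 12, 11, u, 28), (n, 13, 12, 18, x, 28), (n, 13, 12, 30, d, 28), (n, 13, 12, 32, u, 28), (q, 9, 19, 10, x, 1), (q, 9, 19, 10, x, 21), (q, 9, 19, 10, x, 7), (q, 9, 19, 15, k, 1), (q, 9, 19, 15, k, 21), (q, 9, 19, 15, k, 7), (q, 9, 19, 17, a, 1), (q, 9, 19, 17, a, 21), (q, 9, 19, 17, a, 7), (q, 9, 19, 7, x, 1), (q, 9, 19, 7, x, 21), (q, 9, 19, 7, x, 7), (t, 13, 36, 11, u, 31), (t, 13, 36, 18, x, 31), (t, 13, 36, 30, d, 31), (t, 13, 36, 32, u, 31)}
Keep only column(s) B, D, G, F (12 duplicate(s) eliminated): {(12, n, 11, u), (12, n, 18, x), (12, n, 30, d), (12, n, 32, u), (19, q, 10, x), (19, q, 15, k), (19, q, 17, a), (19, q, 7, x), (36, t, 11, u), (36, t, 18, x), (36, t, 30, d), (36, t, 32, u), (9, b, 10, x), (9, b, 15, k), (9, b, 17, a), (9, b, 7, x)}
σ[D != t]: keep tuples satisfying D != t → {(12, n, 11, u), (12, n, 18, x), (12, n, 30, d), (12, n, 32, u), (19, q, 10, x), (19, q, 15, k), (19, q, 17, a), (19, q, 7, x), (9, b, 10, x), (9, b, 15, k), (9, b, 17, a), (9, b, 7, x)}
Keep only column(s) D, B, F (3 duplicate(s) eliminated): {(b, 9, a), (b, 9, k), (b, 9, x), (n, 12, d), (n, 12, u), (n, 12, x), (q, 19, a), (q, 19, k), (q, 19, x)}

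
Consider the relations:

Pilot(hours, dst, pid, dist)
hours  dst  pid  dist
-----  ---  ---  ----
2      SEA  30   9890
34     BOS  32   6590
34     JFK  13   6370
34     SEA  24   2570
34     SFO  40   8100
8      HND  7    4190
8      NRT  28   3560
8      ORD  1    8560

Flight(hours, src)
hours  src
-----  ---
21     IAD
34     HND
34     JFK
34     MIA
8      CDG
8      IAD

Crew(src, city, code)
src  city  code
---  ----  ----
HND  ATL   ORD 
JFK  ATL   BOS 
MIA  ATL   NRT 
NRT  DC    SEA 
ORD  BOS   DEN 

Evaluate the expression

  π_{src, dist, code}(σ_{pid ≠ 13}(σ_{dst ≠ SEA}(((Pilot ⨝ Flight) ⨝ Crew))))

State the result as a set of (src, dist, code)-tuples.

{(HND, 6590, ORD), (HND, 8100, ORD), (JFK, 6590, BOS), (JFK, 8100, BOS), (MIA, 6590, NRT), (MIA, 8100, NRT)}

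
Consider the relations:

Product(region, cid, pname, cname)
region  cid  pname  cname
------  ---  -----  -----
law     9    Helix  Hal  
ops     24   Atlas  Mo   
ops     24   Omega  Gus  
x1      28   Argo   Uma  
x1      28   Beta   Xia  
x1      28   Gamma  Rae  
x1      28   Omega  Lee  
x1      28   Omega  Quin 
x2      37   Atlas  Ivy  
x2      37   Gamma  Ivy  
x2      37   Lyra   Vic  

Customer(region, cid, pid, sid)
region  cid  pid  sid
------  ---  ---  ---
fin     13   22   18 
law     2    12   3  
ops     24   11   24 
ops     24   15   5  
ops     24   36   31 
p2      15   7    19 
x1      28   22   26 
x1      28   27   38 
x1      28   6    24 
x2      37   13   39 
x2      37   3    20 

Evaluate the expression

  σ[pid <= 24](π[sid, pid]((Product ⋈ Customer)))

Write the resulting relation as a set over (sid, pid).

Joining Product and Customer on region, cid yields {(ops, 24, Atlas, Mo, 11, 24), (ops, 24, Atlas, Mo, 15, 5), (ops, 24, Atlas, Mo, 36, 31), (ops, 24, Omega, Gus, 11, 24), (ops, 24, Omega, Gus, 15, 5), (ops, 24, Omega, Gus, 36, 31), (x1, 28, Argo, Uma, 22, 26), (x1, 28, Argo, Uma, 27, 38), (x1, 28, Argo, Uma, 6, 24), (x1, 28, Beta, Xia, 22, 26), (x1, 28, Beta, Xia, 27, 38), (x1, 28, Beta, Xia, 6, 24), (x1, 28, Gamma, Rae, 22, 26), (x1, 28, Gamma, Rae, 27, 38), (x1, 28, Gamma, Rae, 6, 24), (x1, 28, Omega, Lee, 22, 26), (x1, 28, Omega, Lee, 27, 38), (x1, 28, Omega, Lee, 6, 24), (x1, 28, Omega, Quin, 22, 26), (x1, 28, Omega, Quin, 27, 38), (x1, 28, Omega, Quin, 6, 24), (x2, 37, Atlas, Ivy, 13, 39), (x2, 37, Atlas, Ivy, 3, 20), (x2, 37, Gamma, Ivy, 13, 39), (x2, 37, Gamma, Ivy, 3, 20), (x2, 37, Lyra, Vic, 13, 39), (x2, 37, Lyra, Vic, 3, 20)}.
π[sid, pid]: project onto (sid, pid) (19 duplicate(s) eliminated) → {(20, 3), (24, 11), (24, 6), (26, 22), (31, 36), (38, 27), (39, 13), (5, 15)}
Apply σ_{pid <= 24}; surviving tuples: {(20, 3), (24, 11), (24, 6), (26, 22), (39, 13), (5, 15)}

{(20, 3), (24, 11), (24, 6), (26, 22), (39, 13), (5, 15)}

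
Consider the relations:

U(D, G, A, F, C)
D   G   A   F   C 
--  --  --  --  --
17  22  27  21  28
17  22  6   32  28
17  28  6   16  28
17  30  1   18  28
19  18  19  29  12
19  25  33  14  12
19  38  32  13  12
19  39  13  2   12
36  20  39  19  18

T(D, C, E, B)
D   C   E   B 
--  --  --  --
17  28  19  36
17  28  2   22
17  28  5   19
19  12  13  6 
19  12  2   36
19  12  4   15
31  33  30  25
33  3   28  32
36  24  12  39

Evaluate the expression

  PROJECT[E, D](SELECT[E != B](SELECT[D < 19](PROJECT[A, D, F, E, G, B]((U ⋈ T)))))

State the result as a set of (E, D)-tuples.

{(19, 17), (2, 17), (5, 17)}

Natural join on D, C: {(17, 22, 27, 21, 28, 19, 36), (17, 22, 27, 21, 28, 2, 22), (17, 22, 27, 21, 28, 5, 19), (17, 22, 6, 32, 28, 19, 36), (17, 22, 6, 32, 28, 2, 22), (17, 22, 6, 32, 28, 5, 19), (17, 28, 6, 16, 28, 19, 36), (17, 28, 6, 16, 28, 2, 22), (17, 28, 6, 16, 28, 5, 19), (17, 30, 1, 18, 28, 19, 36), (17, 30, 1, 18, 28, 2, 22), (17, 30, 1, 18, 28, 5, 19), (19, 18, 19, 29, 12, 13, 6), (19, 18, 19, 29, 12, 2, 36), (19, 18, 19, 29, 12, 4, 15), (19, 25, 33, 14, 12, 13, 6), (19, 25, 33, 14, 12, 2, 36), (19, 25, 33, 14, 12, 4, 15), (19, 38, 32, 13, 12, 13, 6), (19, 38, 32, 13, 12, 2, 36), (19, 38, 32, 13, 12, 4, 15), (19, 39, 13, 2, 12, 13, 6), (19, 39, 13, 2, 12, 2, 36), (19, 39, 13, 2, 12, 4, 15)}
Keep only column(s) A, D, F, E, G, B: {(1, 17, 18, 19, 30, 36), (1, 17, 18, 2, 30, 22), (1, 17, 18, 5, 30, 19), (13, 19, 2, 13, 39, 6), (13, 19, 2, 2, 39, 36), (13, 19, 2, 4, 39, 15), (19, 19, 29, 13, 18, 6), (19, 19, 29, 2, 18, 36), (19, 19, 29, 4, 18, 15), (27, 17, 21, 19, 22, 36), (27, 17, 21, 2, 22, 22), (27, 17, 21, 5, 22, 19), (32, 19, 13, 13, 38, 6), (32, 19, 13, 2, 38, 36), (32, 19, 13, 4, 38, 15), (33, 19, 14, 13, 25, 6), (33, 19, 14, 2, 25, 36), (33, 19, 14, 4, 25, 15), (6, 17, 16, 19, 28, 36), (6, 17, 16, 2, 28, 22), (6, 17, 16, 5, 28, 19), (6, 17, 32, 19, 22, 36), (6, 17, 32, 2, 22, 22), (6, 17, 32, 5, 22, 19)}
Filtering on D < 19 leaves {(1, 17, 18, 19, 30, 36), (1, 17, 18, 2, 30, 22), (1, 17, 18, 5, 30, 19), (27, 17, 21, 19, 22, 36), (27, 17, 21, 2, 22, 22), (27, 17, 21, 5, 22, 19), (6, 17, 16, 19, 28, 36), (6, 17, 16, 2, 28, 22), (6, 17, 16, 5, 28, 19), (6, 17, 32, 19, 22, 36), (6, 17, 32, 2, 22, 22), (6, 17, 32, 5, 22, 19)}.
Filtering on E != B leaves {(1, 17, 18, 19, 30, 36), (1, 17, 18, 2, 30, 22), (1, 17, 18, 5, 30, 19), (27, 17, 21, 19, 22, 36), (27, 17, 21, 2, 22, 22), (27, 17, 21, 5, 22, 19), (6, 17, 16, 19, 28, 36), (6, 17, 16, 2, 28, 22), (6, 17, 16, 5, 28, 19), (6, 17, 32, 19, 22, 36), (6, 17, 32, 2, 22, 22), (6, 17, 32, 5, 22, 19)}.
Keep only column(s) E, D (9 duplicate(s) eliminated): {(19, 17), (2, 17), (5, 17)}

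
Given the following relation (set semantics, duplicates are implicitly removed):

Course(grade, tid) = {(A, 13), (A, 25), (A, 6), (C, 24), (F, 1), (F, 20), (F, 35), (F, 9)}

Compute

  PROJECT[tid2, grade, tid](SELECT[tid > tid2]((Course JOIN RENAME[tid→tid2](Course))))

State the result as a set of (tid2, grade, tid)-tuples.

{(1, F, 20), (1, F, 35), (1, F, 9), (13, A, 25), (20, F, 35), (6, A, 13), (6, A, 25), (9, F, 20), (9, F, 35)}

ρ[tid→tid2]: schema becomes (grade, tid2); tuples unchanged.
Course ⋈ RENAME[tid→tid2](Course) (natural join on grade): {(A, 13, 13), (A, 13, 25), (A, 13, 6), (A, 25, 13), (A, 25, 25), (A, 25, 6), (A, 6, 13), (A, 6, 25), (A, 6, 6), (C, 24, 24), (F, 1, 1), (F, 1, 20), (F, 1, 35), (F, 1, 9), (F, 20, 1), (F, 20, 20), (F, 20, 35), (F, 20, 9), (F, 35, 1), (F, 35, 20), (F, 35, 35), (F, 35, 9), (F, 9, 1), (F, 9, 20), (F, 9, 35), (F, 9, 9)}
σ[tid > tid2]: keep tuples satisfying tid > tid2 → {(A, 13, 6), (A, 25, 13), (A, 25, 6), (F, 20, 1), (F, 20, 9), (F, 35, 1), (F, 35, 20), (F, 35, 9), (F, 9, 1)}
Projecting to tid2, grade, tid: {(1, F, 20), (1, F, 35), (1, F, 9), (13, A, 25), (20, F, 35), (6, A, 13), (6, A, 25), (9, F, 20), (9, F, 35)}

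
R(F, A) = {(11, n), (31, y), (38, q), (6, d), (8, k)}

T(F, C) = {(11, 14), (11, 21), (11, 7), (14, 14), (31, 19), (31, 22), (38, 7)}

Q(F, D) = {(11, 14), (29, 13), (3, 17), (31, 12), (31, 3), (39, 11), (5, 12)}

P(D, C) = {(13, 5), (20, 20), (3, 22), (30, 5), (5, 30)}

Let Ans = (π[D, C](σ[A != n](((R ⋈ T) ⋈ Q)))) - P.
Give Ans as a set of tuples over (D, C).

{(12, 19), (12, 22), (3, 19)}

R ⋈ T (natural join on F): {(11, n, 14), (11, n, 21), (11, n, 7), (31, y, 19), (31, y, 22), (38, q, 7)}
(R ⋈ T) ⋈ Q (natural join on F): {(11, n, 14, 14), (11, n, 21, 14), (11, n, 7, 14), (31, y, 19, 12), (31, y, 19, 3), (31, y, 22, 12), (31, y, 22, 3)}
Filtering on A != n leaves {(31, y, 19, 12), (31, y, 19, 3), (31, y, 22, 12), (31, y, 22, 3)}.
Projecting to D, C: {(12, 19), (12, 22), (3, 19), (3, 22)}
Taking the difference: {(12, 19), (12, 22), (3, 19)}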